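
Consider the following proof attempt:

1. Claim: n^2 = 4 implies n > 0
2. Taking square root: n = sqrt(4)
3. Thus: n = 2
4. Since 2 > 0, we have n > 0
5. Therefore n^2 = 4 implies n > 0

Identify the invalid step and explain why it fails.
Step 2: Taking square root: n = sqrt(4)

Step 2 takes the square root and assumes the positive root only. The equation n^2 = 4 actually has two solutions: n = 2 and n = -2. The proof silently assumes n > 0 without justification, then uses this assumption to conclude n > 0, which is circular. The counterexample n = -2 shows the claim is false.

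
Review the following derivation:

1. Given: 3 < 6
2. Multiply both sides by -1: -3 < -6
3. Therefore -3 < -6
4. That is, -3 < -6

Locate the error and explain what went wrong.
Step 2: Multiply both sides by -1: -3 < -6

Step 2 multiplies both sides by -1 but fails to reverse the inequality sign. When multiplying (or dividing) an inequality by a negative number, the direction must be reversed. Since 3 < 6, we should get -3 > -6, i.e., -3 > -6.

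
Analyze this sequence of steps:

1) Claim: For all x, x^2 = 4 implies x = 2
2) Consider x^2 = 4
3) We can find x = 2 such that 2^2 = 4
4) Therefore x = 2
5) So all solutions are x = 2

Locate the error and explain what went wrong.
Step 4: Therefore x = 2

Step 4 incorrectly concludes that x = 2 is the only solution. The proof shows that x = 2 is A solution (existence), but does not show it is the ONLY solution (uniqueness). In fact, x = -2 is also a solution since (-2)^2 = 4. Finding one solution doesn't prove there are no others.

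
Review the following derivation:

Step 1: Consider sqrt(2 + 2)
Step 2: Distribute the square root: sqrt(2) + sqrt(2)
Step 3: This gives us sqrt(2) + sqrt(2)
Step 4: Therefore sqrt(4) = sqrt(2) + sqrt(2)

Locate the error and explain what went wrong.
Step 2: Distribute the square root: sqrt(2) + sqrt(2)

Step 2 incorrectly 'distributes' the square root over addition. The square root function does not distribute: sqrt(a + b) ≠ sqrt(a) + sqrt(b). In fact, sqrt(2 + 2) = sqrt(4) ≈ 2.0000, while sqrt(2) + sqrt(2) ≈ 2.8284.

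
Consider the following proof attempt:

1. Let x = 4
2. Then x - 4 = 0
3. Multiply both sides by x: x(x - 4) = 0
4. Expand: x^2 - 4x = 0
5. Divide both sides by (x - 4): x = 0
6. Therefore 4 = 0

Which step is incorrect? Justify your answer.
Step 5: Divide both sides by (x - 4): x = 0

Step 5 divides both sides by (x - 4). However, since x = 4, we have (x - 4) = 0. Division by zero is undefined, making this step invalid.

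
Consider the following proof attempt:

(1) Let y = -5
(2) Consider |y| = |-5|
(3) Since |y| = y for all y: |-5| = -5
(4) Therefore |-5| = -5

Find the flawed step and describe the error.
Step 3: Since |y| = y for all y: |-5| = -5

Step 3 incorrectly states that |y| = y for all y. The correct definition is |y| = y when y >= 0, and |y| = -y when y < 0. Since -5 < 0, we have |-5| = -(-5) = 5, not -5.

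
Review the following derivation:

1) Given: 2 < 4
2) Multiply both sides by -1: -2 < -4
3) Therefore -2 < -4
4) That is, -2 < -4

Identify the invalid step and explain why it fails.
Step 2: Multiply both sides by -1: -2 < -4

Step 2 multiplies both sides by -1 but fails to reverse the inequality sign. When multiplying (or dividing) an inequality by a negative number, the direction must be reversed. Since 2 < 4, we should get -2 > -4, i.e., -2 > -4.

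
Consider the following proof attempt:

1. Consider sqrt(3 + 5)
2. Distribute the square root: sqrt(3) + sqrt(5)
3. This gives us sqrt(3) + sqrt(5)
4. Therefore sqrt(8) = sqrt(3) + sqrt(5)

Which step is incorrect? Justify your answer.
Step 2: Distribute the square root: sqrt(3) + sqrt(5)

Step 2 incorrectly 'distributes' the square root over addition. The square root function does not distribute: sqrt(a + b) ≠ sqrt(a) + sqrt(b). In fact, sqrt(3 + 5) = sqrt(8) ≈ 2.8284, while sqrt(3) + sqrt(5) ≈ 3.9681.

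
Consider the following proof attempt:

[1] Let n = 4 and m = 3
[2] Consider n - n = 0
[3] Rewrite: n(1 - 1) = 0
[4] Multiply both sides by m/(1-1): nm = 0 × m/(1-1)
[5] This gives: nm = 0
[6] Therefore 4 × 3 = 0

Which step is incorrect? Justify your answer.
Step 4: Multiply both sides by m/(1-1): nm = 0 × m/(1-1)

Step 4 multiplies both sides by m/(1-1). However, 1-1 = 0, so this is multiplication by m/0, which is undefined. We cannot multiply by an undefined expression.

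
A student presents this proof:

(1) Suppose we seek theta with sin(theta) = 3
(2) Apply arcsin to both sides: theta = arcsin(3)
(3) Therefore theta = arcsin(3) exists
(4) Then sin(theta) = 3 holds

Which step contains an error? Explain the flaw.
Step 2: Apply arcsin to both sides: theta = arcsin(3)

Step 2 applies arcsin to 3. However, arcsin(x) is only defined for x in [-1, 1] because sin(theta) can only produce values in that range. Since |3| > 1, arcsin(3) is undefined. There is no angle whose sine equals 3.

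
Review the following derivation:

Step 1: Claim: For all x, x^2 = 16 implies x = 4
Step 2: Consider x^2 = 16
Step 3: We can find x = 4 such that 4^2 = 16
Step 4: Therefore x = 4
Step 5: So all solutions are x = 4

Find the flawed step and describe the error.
Step 4: Therefore x = 4

Step 4 incorrectly concludes that x = 4 is the only solution. The proof shows that x = 4 is A solution (existence), but does not show it is the ONLY solution (uniqueness). In fact, x = -4 is also a solution since (-4)^2 = 16. Finding one solution doesn't prove there are no others.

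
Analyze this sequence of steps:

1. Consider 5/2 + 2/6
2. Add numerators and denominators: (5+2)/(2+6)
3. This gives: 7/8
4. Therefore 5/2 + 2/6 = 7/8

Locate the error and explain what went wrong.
Step 2: Add numerators and denominators: (5+2)/(2+6)

Step 2 incorrectly adds fractions by separately adding numerators and denominators. This is wrong. The correct method requires a common denominator: 5/2 + 2/6 = (5×6 + 2×2)/(2×6) = 34/12 = 17/6. The method used gives 7/8, which is different.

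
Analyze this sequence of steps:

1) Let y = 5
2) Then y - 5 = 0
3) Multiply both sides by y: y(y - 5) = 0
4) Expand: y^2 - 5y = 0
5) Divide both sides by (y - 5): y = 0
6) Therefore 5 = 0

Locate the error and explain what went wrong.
Step 5: Divide both sides by (y - 5): y = 0

Step 5 divides both sides by (y - 5). However, since y = 5, we have (y - 5) = 0. Division by zero is undefined, making this step invalid.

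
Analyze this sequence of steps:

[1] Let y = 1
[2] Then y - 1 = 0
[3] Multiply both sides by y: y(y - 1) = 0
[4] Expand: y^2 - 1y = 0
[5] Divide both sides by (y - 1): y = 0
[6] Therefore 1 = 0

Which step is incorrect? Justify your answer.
Step 5: Divide both sides by (y - 1): y = 0

Step 5 divides both sides by (y - 1). However, since y = 1, we have (y - 1) = 0. Division by zero is undefined, making this step invalid.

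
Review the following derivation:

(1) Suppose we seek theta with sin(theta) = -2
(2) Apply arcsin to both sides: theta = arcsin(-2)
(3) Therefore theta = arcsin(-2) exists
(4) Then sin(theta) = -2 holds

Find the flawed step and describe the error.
Step 2: Apply arcsin to both sides: theta = arcsin(-2)

Step 2 applies arcsin to -2. However, arcsin(x) is only defined for x in [-1, 1] because sin(theta) can only produce values in that range. Since |-2| > 1, arcsin(-2) is undefined. There is no angle whose sine equals -2.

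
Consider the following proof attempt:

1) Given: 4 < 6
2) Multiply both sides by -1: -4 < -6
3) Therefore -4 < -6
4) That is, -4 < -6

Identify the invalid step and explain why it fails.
Step 2: Multiply both sides by -1: -4 < -6

Step 2 multiplies both sides by -1 but fails to reverse the inequality sign. When multiplying (or dividing) an inequality by a negative number, the direction must be reversed. Since 4 < 6, we should get -4 > -6, i.e., -4 > -6.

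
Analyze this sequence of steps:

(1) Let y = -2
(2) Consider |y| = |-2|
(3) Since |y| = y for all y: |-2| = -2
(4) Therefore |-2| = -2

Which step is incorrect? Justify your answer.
Step 3: Since |y| = y for all y: |-2| = -2

Step 3 incorrectly states that |y| = y for all y. The correct definition is |y| = y when y >= 0, and |y| = -y when y < 0. Since -2 < 0, we have |-2| = -(-2) = 2, not -2.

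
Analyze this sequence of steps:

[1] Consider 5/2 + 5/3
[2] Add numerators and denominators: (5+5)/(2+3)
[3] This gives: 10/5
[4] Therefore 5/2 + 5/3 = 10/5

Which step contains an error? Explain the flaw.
Step 2: Add numerators and denominators: (5+5)/(2+3)

Step 2 incorrectly adds fractions by separately adding numerators and denominators. This is wrong. The correct method requires a common denominator: 5/2 + 5/3 = (5×3 + 5×2)/(2×3) = 25/6 = 25/6. The method used gives 10/5, which is different.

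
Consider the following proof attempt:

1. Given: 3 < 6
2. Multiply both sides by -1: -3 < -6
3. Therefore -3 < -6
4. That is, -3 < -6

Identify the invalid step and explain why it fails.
Step 2: Multiply both sides by -1: -3 < -6

Step 2 multiplies both sides by -1 but fails to reverse the inequality sign. When multiplying (or dividing) an inequality by a negative number, the direction must be reversed. Since 3 < 6, we should get -3 > -6, i.e., -3 > -6.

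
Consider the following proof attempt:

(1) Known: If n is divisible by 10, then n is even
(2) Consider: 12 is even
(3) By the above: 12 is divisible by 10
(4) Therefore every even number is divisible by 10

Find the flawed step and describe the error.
Step 3: By the above: 12 is divisible by 10

Step 3 commits the fallacy of affirming the consequent. The known fact 'divisible by 10 → even' does NOT imply 'even → divisible by 10'. That would be the converse, which is false. For example, 12 is even but 12 ÷ 10 = 1.20, which is not an integer.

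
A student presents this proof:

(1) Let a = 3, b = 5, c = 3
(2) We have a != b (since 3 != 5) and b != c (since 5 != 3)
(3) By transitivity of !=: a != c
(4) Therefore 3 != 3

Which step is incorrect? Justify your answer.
Step 3: By transitivity of !=: a != c

Step 3 incorrectly applies transitivity to the '!=' relation. Transitivity states: if a R b and b R c, then a R c. However, '!=' is not transitive. Counterexample: 3 != 5 and 5 != 3, but 3 = 3 (both equal 3). Transitivity holds for relations like <, <=, =, but not for !=.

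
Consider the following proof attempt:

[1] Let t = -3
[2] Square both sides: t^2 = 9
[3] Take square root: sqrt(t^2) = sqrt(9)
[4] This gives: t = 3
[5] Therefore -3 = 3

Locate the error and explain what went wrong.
Step 4: This gives: t = 3

Step 4 incorrectly states that sqrt(t^2) = t. The correct identity is sqrt(t^2) = |t|. Since t = -3 < 0, we have sqrt(t^2) = |-3| = 3, not t = -3.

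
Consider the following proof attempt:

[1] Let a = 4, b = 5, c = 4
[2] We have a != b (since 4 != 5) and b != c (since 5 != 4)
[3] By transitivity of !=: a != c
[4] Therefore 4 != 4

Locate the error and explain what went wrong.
Step 3: By transitivity of !=: a != c

Step 3 incorrectly applies transitivity to the '!=' relation. Transitivity states: if a R b and b R c, then a R c. However, '!=' is not transitive. Counterexample: 4 != 5 and 5 != 4, but 4 = 4 (both equal 4). Transitivity holds for relations like <, <=, =, but not for !=.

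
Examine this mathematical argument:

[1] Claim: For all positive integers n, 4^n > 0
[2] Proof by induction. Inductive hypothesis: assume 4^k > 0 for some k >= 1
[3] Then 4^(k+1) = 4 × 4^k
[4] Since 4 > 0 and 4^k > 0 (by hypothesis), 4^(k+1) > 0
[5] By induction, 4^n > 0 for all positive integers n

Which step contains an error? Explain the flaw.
Step 5: By induction, 4^n > 0 for all positive integers n

Step 5 concludes the proof by induction, but no base case was ever established. A valid induction proof requires: (1) a base case proving 4^1 > 0, and (2) an inductive step showing IF 4^k > 0 THEN 4^(k+1) > 0. Steps 2-4 correctly establish the inductive step, but without the base case the conclusion in step 5 does not follow.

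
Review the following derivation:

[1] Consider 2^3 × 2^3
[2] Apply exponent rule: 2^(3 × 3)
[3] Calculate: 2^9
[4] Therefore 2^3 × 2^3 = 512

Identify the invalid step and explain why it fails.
Step 2: Apply exponent rule: 2^(3 × 3)

Step 2 incorrectly states that a^b × a^c = a^(b×c). The correct rule is a^b × a^c = a^(b+c). The actual value is 2^3 × 2^3 = 2^6 = 64, not 2^9 = 512.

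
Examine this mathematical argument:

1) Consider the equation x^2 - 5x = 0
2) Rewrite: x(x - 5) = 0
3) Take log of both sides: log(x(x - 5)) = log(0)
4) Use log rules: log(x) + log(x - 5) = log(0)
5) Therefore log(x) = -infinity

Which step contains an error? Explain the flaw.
Step 3: Take log of both sides: log(x(x - 5)) = log(0)

Step 3 takes the logarithm of both sides, resulting in log(0) on the right side. The logarithm is only defined for positive numbers; log(0) is undefined (approaches negative infinity). This operation is invalid.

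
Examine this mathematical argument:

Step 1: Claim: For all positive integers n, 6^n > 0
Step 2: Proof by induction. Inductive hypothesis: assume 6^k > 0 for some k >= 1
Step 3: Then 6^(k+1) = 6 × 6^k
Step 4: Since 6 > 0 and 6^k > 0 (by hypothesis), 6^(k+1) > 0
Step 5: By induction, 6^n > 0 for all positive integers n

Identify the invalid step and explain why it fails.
Step 5: By induction, 6^n > 0 for all positive integers n

Step 5 concludes the proof by induction, but no base case was ever established. A valid induction proof requires: (1) a base case proving 6^1 > 0, and (2) an inductive step showing IF 6^k > 0 THEN 6^(k+1) > 0. Steps 2-4 correctly establish the inductive step, but without the base case the conclusion in step 5 does not follow.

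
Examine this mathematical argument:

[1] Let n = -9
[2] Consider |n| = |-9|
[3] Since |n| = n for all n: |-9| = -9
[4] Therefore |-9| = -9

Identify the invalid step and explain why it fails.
Step 3: Since |n| = n for all n: |-9| = -9

Step 3 incorrectly states that |n| = n for all n. The correct definition is |n| = n when n >= 0, and |n| = -n when n < 0. Since -9 < 0, we have |-9| = -(-9) = 9, not -9.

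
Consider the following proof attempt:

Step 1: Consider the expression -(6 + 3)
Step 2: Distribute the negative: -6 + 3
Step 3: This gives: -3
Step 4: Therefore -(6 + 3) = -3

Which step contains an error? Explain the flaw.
Step 2: Distribute the negative: -6 + 3

Step 2 incorrectly distributes the negative sign. The correct distribution is -(6 + 3) = -6 - 3 = -9. The negative must be applied to both terms, not just the first. The error treats -(6 + 3) as -6 + 3, which equals -3 instead of -9.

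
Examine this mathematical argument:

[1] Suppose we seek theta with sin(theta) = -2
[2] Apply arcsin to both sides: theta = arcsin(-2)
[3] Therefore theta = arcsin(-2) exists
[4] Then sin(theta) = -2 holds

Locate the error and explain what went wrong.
Step 2: Apply arcsin to both sides: theta = arcsin(-2)

Step 2 applies arcsin to -2. However, arcsin(x) is only defined for x in [-1, 1] because sin(theta) can only produce values in that range. Since |-2| > 1, arcsin(-2) is undefined. There is no angle whose sine equals -2.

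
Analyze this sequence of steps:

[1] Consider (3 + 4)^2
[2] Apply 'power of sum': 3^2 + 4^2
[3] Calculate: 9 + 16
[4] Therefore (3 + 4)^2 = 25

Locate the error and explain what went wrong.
Step 2: Apply 'power of sum': 3^2 + 4^2

Step 2 incorrectly applies a non-existent rule '(a+b)^n = a^n + b^n'. This is false in general. The correct expansion uses the binomial theorem. The actual value is (3 + 4)^2 = 7^2 = 49, not 25.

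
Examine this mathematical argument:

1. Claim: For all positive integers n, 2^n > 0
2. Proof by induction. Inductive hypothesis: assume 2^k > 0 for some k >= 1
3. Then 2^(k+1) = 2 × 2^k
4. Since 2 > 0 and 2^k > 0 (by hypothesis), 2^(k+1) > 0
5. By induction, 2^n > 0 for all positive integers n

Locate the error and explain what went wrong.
Step 5: By induction, 2^n > 0 for all positive integers n

Step 5 concludes the proof by induction, but no base case was ever established. A valid induction proof requires: (1) a base case proving 2^1 > 0, and (2) an inductive step showing IF 2^k > 0 THEN 2^(k+1) > 0. Steps 2-4 correctly establish the inductive step, but without the base case the conclusion in step 5 does not follow.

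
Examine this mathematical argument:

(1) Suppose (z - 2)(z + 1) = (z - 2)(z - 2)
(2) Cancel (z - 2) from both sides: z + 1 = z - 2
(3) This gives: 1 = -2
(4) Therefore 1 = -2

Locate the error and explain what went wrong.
Step 2: Cancel (z - 2) from both sides: z + 1 = z - 2

Step 2 cancels (z - 2) from both sides. This is only valid if (z - 2) ≠ 0, i.e., z ≠ 2. When z = 2, both sides equal zero regardless of the other factors. The correct approach requires considering z = 2 as a separate case.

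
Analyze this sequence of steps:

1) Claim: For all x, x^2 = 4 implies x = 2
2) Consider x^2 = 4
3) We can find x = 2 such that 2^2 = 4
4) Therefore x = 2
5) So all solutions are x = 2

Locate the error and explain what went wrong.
Step 4: Therefore x = 2

Step 4 incorrectly concludes that x = 2 is the only solution. The proof shows that x = 2 is A solution (existence), but does not show it is the ONLY solution (uniqueness). In fact, x = -2 is also a solution since (-2)^2 = 4. Finding one solution doesn't prove there are no others.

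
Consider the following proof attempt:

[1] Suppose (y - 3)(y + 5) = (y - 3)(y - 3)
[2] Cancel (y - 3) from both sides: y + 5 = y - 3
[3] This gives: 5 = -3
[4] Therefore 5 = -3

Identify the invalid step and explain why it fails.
Step 2: Cancel (y - 3) from both sides: y + 5 = y - 3

Step 2 cancels (y - 3) from both sides. This is only valid if (y - 3) ≠ 0, i.e., y ≠ 3. When y = 3, both sides equal zero regardless of the other factors. The correct approach requires considering y = 3 as a separate case.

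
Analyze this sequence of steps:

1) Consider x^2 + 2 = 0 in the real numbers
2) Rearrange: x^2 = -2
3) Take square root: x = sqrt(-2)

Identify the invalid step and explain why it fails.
Step 3: Take square root: x = sqrt(-2)

Step 3 takes the square root of -2, which is negative. In the real number system, the square root of a negative number is undefined. The equation x^2 + 2 = 0 has no real solutions. Square roots of negative numbers only exist in the complex numbers.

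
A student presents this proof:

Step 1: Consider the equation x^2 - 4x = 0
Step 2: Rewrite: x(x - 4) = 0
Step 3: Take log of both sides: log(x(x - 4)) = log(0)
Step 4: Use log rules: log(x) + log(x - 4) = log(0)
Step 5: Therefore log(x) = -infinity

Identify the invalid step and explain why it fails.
Step 3: Take log of both sides: log(x(x - 4)) = log(0)

Step 3 takes the logarithm of both sides, resulting in log(0) on the right side. The logarithm is only defined for positive numbers; log(0) is undefined (approaches negative infinity). This operation is invalid.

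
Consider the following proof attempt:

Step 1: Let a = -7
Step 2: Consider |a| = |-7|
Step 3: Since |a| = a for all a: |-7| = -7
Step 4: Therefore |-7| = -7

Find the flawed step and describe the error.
Step 3: Since |a| = a for all a: |-7| = -7

Step 3 incorrectly states that |a| = a for all a. The correct definition is |a| = a when a >= 0, and |a| = -a when a < 0. Since -7 < 0, we have |-7| = -(-7) = 7, not -7.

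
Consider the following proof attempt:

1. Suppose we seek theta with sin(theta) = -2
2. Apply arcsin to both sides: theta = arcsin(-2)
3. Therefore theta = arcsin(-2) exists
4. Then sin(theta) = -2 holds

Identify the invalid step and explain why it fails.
Step 2: Apply arcsin to both sides: theta = arcsin(-2)

Step 2 applies arcsin to -2. However, arcsin(x) is only defined for x in [-1, 1] because sin(theta) can only produce values in that range. Since |-2| > 1, arcsin(-2) is undefined. There is no angle whose sine equals -2.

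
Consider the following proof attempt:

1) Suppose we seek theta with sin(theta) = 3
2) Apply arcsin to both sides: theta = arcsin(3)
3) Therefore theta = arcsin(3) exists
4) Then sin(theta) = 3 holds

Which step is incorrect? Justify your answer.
Step 2: Apply arcsin to both sides: theta = arcsin(3)

Step 2 applies arcsin to 3. However, arcsin(x) is only defined for x in [-1, 1] because sin(theta) can only produce values in that range. Since |3| > 1, arcsin(3) is undefined. There is no angle whose sine equals 3.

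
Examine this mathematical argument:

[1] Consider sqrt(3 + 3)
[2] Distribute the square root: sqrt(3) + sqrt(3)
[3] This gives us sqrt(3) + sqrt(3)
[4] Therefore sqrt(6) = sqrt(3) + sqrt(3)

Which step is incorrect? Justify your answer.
Step 2: Distribute the square root: sqrt(3) + sqrt(3)

Step 2 incorrectly 'distributes' the square root over addition. The square root function does not distribute: sqrt(a + b) ≠ sqrt(a) + sqrt(b). In fact, sqrt(3 + 3) = sqrt(6) ≈ 2.4495, while sqrt(3) + sqrt(3) ≈ 3.4641.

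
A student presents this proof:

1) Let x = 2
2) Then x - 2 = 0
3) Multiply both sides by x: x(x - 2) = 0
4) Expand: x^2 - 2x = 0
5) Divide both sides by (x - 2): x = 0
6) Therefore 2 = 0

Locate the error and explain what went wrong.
Step 5: Divide both sides by (x - 2): x = 0

Step 5 divides both sides by (x - 2). However, since x = 2, we have (x - 2) = 0. Division by zero is undefined, making this step invalid.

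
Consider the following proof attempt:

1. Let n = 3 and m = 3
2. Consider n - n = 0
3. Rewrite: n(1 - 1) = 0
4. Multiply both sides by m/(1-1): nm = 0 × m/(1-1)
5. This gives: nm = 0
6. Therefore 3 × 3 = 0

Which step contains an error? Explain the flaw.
Step 4: Multiply both sides by m/(1-1): nm = 0 × m/(1-1)

Step 4 multiplies both sides by m/(1-1). However, 1-1 = 0, so this is multiplication by m/0, which is undefined. We cannot multiply by an undefined expression.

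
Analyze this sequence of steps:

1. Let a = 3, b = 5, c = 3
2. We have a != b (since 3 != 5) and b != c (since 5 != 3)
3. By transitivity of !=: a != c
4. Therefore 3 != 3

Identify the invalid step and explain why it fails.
Step 3: By transitivity of !=: a != c

Step 3 incorrectly applies transitivity to the '!=' relation. Transitivity states: if a R b and b R c, then a R c. However, '!=' is not transitive. Counterexample: 3 != 5 and 5 != 3, but 3 = 3 (both equal 3). Transitivity holds for relations like <, <=, =, but not for !=.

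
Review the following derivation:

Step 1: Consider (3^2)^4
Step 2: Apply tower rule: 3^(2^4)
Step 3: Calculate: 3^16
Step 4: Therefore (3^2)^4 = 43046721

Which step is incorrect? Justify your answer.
Step 2: Apply tower rule: 3^(2^4)

Step 2 incorrectly states that (a^b)^c = a^(b^c). The correct rule is (a^b)^c = a^(b×c). The actual value is (3^2)^4 = 3^8 = 6561, not 3^16 = 43046721.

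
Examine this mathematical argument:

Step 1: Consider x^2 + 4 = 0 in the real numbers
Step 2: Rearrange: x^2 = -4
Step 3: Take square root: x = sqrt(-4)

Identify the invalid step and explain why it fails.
Step 3: Take square root: x = sqrt(-4)

Step 3 takes the square root of -4, which is negative. In the real number system, the square root of a negative number is undefined. The equation x^2 + 4 = 0 has no real solutions. Square roots of negative numbers only exist in the complex numbers.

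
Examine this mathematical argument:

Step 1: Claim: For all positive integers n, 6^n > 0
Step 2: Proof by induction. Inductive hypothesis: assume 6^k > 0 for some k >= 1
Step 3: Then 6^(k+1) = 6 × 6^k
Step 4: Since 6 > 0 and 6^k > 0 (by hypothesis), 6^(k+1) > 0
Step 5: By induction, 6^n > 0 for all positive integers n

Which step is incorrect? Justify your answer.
Step 5: By induction, 6^n > 0 for all positive integers n

Step 5 concludes the proof by induction, but no base case was ever established. A valid induction proof requires: (1) a base case proving 6^1 > 0, and (2) an inductive step showing IF 6^k > 0 THEN 6^(k+1) > 0. Steps 2-4 correctly establish the inductive step, but without the base case the conclusion in step 5 does not follow.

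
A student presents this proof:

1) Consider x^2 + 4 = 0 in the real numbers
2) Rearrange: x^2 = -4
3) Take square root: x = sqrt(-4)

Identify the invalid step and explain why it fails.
Step 3: Take square root: x = sqrt(-4)

Step 3 takes the square root of -4, which is negative. In the real number system, the square root of a negative number is undefined. The equation x^2 + 4 = 0 has no real solutions. Square roots of negative numbers only exist in the complex numbers.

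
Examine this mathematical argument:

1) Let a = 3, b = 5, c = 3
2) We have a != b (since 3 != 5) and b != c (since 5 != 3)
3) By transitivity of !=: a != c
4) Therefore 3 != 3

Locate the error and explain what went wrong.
Step 3: By transitivity of !=: a != c

Step 3 incorrectly applies transitivity to the '!=' relation. Transitivity states: if a R b and b R c, then a R c. However, '!=' is not transitive. Counterexample: 3 != 5 and 5 != 3, but 3 = 3 (both equal 3). Transitivity holds for relations like <, <=, =, but not for !=.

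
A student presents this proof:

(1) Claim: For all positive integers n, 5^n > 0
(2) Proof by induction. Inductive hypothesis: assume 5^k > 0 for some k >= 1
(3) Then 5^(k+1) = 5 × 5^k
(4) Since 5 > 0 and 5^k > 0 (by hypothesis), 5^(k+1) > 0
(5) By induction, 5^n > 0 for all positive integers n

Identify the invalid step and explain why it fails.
Step 5: By induction, 5^n > 0 for all positive integers n

Step 5 concludes the proof by induction, but no base case was ever established. A valid induction proof requires: (1) a base case proving 5^1 > 0, and (2) an inductive step showing IF 5^k > 0 THEN 5^(k+1) > 0. Steps 2-4 correctly establish the inductive step, but without the base case the conclusion in step 5 does not follow.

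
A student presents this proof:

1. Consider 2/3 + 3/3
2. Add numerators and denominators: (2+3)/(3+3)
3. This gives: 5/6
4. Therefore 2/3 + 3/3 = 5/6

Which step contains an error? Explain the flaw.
Step 2: Add numerators and denominators: (2+3)/(3+3)

Step 2 incorrectly adds fractions by separately adding numerators and denominators. This is wrong. The correct method requires a common denominator: 2/3 + 3/3 = (2×3 + 3×3)/(3×3) = 15/9 = 5/3. The method used gives 5/6, which is different.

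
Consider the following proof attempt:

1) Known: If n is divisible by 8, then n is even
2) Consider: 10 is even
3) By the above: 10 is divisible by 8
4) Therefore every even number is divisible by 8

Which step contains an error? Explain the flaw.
Step 3: By the above: 10 is divisible by 8

Step 3 commits the fallacy of affirming the consequent. The known fact 'divisible by 8 → even' does NOT imply 'even → divisible by 8'. That would be the converse, which is false. For example, 10 is even but 10 ÷ 8 = 1.25, which is not an integer.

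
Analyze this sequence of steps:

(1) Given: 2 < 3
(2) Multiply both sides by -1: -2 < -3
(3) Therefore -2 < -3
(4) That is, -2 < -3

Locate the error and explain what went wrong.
Step 2: Multiply both sides by -1: -2 < -3

Step 2 multiplies both sides by -1 but fails to reverse the inequality sign. When multiplying (or dividing) an inequality by a negative number, the direction must be reversed. Since 2 < 3, we should get -2 > -3, i.e., -2 > -3.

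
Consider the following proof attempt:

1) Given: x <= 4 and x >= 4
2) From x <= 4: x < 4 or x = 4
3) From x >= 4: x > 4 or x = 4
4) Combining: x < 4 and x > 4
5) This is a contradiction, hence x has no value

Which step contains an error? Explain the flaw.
Step 4: Combining: x < 4 and x > 4

Step 4 incorrectly combines the conditions. From x <= 4 and x >= 4, the intersection is x = 4. The error treats the 'or' cases as 'and' requirements. The correct conclusion is that x = 4 is the unique solution, not that no solution exists.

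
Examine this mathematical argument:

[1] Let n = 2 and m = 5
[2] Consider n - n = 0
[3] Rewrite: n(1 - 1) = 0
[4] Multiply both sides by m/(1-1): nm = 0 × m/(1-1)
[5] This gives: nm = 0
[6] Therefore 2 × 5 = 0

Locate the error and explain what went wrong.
Step 4: Multiply both sides by m/(1-1): nm = 0 × m/(1-1)

Step 4 multiplies both sides by m/(1-1). However, 1-1 = 0, so this is multiplication by m/0, which is undefined. We cannot multiply by an undefined expression.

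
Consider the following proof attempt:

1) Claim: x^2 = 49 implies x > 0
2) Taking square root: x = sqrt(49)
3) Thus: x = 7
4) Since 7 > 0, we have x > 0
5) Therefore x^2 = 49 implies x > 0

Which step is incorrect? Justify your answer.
Step 2: Taking square root: x = sqrt(49)

Step 2 takes the square root and assumes the positive root only. The equation x^2 = 49 actually has two solutions: x = 7 and x = -7. The proof silently assumes x > 0 without justification, then uses this assumption to conclude x > 0, which is circular. The counterexample x = -7 shows the claim is false.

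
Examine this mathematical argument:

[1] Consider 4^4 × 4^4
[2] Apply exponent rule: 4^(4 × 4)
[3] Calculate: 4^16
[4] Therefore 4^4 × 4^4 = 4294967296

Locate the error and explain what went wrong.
Step 2: Apply exponent rule: 4^(4 × 4)

Step 2 incorrectly states that a^b × a^c = a^(b×c). The correct rule is a^b × a^c = a^(b+c). The actual value is 4^4 × 4^4 = 4^8 = 65536, not 4^16 = 4294967296.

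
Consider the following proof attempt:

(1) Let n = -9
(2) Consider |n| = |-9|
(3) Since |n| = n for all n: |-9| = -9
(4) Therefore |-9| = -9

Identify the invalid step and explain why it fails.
Step 3: Since |n| = n for all n: |-9| = -9

Step 3 incorrectly states that |n| = n for all n. The correct definition is |n| = n when n >= 0, and |n| = -n when n < 0. Since -9 < 0, we have |-9| = -(-9) = 9, not -9.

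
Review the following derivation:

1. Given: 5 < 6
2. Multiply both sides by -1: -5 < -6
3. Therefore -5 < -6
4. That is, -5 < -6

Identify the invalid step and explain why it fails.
Step 2: Multiply both sides by -1: -5 < -6

Step 2 multiplies both sides by -1 but fails to reverse the inequality sign. When multiplying (or dividing) an inequality by a negative number, the direction must be reversed. Since 5 < 6, we should get -5 > -6, i.e., -5 > -6.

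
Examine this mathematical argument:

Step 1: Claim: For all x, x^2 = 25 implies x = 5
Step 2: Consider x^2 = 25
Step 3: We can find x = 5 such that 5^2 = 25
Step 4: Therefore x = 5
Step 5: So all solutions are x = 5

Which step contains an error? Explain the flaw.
Step 4: Therefore x = 5

Step 4 incorrectly concludes that x = 5 is the only solution. The proof shows that x = 5 is A solution (existence), but does not show it is the ONLY solution (uniqueness). In fact, x = -5 is also a solution since (-5)^2 = 25. Finding one solution doesn't prove there are no others.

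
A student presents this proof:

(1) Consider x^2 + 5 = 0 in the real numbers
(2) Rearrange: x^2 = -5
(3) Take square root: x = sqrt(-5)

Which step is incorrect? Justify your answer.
Step 3: Take square root: x = sqrt(-5)

Step 3 takes the square root of -5, which is negative. In the real number system, the square root of a negative number is undefined. The equation x^2 + 5 = 0 has no real solutions. Square roots of negative numbers only exist in the complex numbers.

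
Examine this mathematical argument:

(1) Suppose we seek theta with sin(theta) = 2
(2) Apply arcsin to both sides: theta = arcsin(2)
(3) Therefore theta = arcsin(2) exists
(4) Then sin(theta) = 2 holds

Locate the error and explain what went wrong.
Step 2: Apply arcsin to both sides: theta = arcsin(2)

Step 2 applies arcsin to 2. However, arcsin(x) is only defined for x in [-1, 1] because sin(theta) can only produce values in that range. Since |2| > 1, arcsin(2) is undefined. There is no angle whose sine equals 2.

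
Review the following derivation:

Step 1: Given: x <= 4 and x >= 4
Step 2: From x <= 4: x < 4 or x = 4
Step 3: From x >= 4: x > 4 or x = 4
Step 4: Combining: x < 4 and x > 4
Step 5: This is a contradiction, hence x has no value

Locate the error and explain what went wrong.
Step 4: Combining: x < 4 and x > 4

Step 4 incorrectly combines the conditions. From x <= 4 and x >= 4, the intersection is x = 4. The error treats the 'or' cases as 'and' requirements. The correct conclusion is that x = 4 is the unique solution, not that no solution exists.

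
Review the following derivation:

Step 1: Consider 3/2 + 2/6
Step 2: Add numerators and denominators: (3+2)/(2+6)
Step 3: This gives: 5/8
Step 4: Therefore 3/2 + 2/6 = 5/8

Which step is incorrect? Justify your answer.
Step 2: Add numerators and denominators: (3+2)/(2+6)

Step 2 incorrectly adds fractions by separately adding numerators and denominators. This is wrong. The correct method requires a common denominator: 3/2 + 2/6 = (3×6 + 2×2)/(2×6) = 22/12 = 11/6. The method used gives 5/8, which is different.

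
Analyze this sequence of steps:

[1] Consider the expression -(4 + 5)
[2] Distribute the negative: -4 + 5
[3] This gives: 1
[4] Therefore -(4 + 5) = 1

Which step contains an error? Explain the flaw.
Step 2: Distribute the negative: -4 + 5

Step 2 incorrectly distributes the negative sign. The correct distribution is -(4 + 5) = -4 - 5 = -9. The negative must be applied to both terms, not just the first. The error treats -(4 + 5) as -4 + 5, which equals 1 instead of -9.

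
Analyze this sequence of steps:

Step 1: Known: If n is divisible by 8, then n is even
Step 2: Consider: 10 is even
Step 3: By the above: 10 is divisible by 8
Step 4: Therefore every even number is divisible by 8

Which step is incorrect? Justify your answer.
Step 3: By the above: 10 is divisible by 8

Step 3 commits the fallacy of affirming the consequent. The known fact 'divisible by 8 → even' does NOT imply 'even → divisible by 8'. That would be the converse, which is false. For example, 10 is even but 10 ÷ 8 = 1.25, which is not an integer.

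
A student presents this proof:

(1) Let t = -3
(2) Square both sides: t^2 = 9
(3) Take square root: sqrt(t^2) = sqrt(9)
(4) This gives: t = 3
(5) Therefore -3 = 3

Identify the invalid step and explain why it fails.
Step 4: This gives: t = 3

Step 4 incorrectly states that sqrt(t^2) = t. The correct identity is sqrt(t^2) = |t|. Since t = -3 < 0, we have sqrt(t^2) = |-3| = 3, not t = -3.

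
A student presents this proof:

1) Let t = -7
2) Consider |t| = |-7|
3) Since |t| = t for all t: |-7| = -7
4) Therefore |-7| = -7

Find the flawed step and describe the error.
Step 3: Since |t| = t for all t: |-7| = -7

Step 3 incorrectly states that |t| = t for all t. The correct definition is |t| = t when t >= 0, and |t| = -t when t < 0. Since -7 < 0, we have |-7| = -(-7) = 7, not -7.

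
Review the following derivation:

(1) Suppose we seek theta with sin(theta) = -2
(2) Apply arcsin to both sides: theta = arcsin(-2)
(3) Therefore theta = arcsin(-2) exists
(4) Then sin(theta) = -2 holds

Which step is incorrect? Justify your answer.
Step 2: Apply arcsin to both sides: theta = arcsin(-2)

Step 2 applies arcsin to -2. However, arcsin(x) is only defined for x in [-1, 1] because sin(theta) can only produce values in that range. Since |-2| > 1, arcsin(-2) is undefined. There is no angle whose sine equals -2.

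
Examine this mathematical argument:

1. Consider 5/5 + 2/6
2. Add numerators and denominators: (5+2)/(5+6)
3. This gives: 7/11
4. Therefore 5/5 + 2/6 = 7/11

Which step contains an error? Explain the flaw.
Step 2: Add numerators and denominators: (5+2)/(5+6)

Step 2 incorrectly adds fractions by separately adding numerators and denominators. This is wrong. The correct method requires a common denominator: 5/5 + 2/6 = (5×6 + 2×5)/(5×6) = 40/30 = 4/3. The method used gives 7/11, which is different.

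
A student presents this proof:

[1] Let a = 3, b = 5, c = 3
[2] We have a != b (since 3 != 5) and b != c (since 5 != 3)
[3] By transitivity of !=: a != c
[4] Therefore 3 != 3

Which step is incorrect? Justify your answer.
Step 3: By transitivity of !=: a != c

Step 3 incorrectly applies transitivity to the '!=' relation. Transitivity states: if a R b and b R c, then a R c. However, '!=' is not transitive. Counterexample: 3 != 5 and 5 != 3, but 3 = 3 (both equal 3). Transitivity holds for relations like <, <=, =, but not for !=.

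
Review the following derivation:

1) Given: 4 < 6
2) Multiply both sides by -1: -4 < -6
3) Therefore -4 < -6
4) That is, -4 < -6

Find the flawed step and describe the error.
Step 2: Multiply both sides by -1: -4 < -6

Step 2 multiplies both sides by -1 but fails to reverse the inequality sign. When multiplying (or dividing) an inequality by a negative number, the direction must be reversed. Since 4 < 6, we should get -4 > -6, i.e., -4 > -6.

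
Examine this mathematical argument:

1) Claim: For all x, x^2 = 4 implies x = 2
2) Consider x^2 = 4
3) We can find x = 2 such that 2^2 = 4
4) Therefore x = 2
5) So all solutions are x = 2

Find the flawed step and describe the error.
Step 4: Therefore x = 2

Step 4 incorrectly concludes that x = 2 is the only solution. The proof shows that x = 2 is A solution (existence), but does not show it is the ONLY solution (uniqueness). In fact, x = -2 is also a solution since (-2)^2 = 4. Finding one solution doesn't prove there are no others.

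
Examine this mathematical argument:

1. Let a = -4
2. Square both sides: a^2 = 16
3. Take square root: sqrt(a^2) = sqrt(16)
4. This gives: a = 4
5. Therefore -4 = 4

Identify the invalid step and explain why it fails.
Step 4: This gives: a = 4

Step 4 incorrectly states that sqrt(a^2) = a. The correct identity is sqrt(a^2) = |a|. Since a = -4 < 0, we have sqrt(a^2) = |-4| = 4, not a = -4.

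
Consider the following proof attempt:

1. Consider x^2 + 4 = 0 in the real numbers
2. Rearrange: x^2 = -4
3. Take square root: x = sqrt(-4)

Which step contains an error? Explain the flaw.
Step 3: Take square root: x = sqrt(-4)

Step 3 takes the square root of -4, which is negative. In the real number system, the square root of a negative number is undefined. The equation x^2 + 4 = 0 has no real solutions. Square roots of negative numbers only exist in the complex numbers.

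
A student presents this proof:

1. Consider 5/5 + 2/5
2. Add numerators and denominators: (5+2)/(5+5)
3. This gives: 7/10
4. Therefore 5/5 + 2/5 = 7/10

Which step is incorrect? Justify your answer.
Step 2: Add numerators and denominators: (5+2)/(5+5)

Step 2 incorrectly adds fractions by separately adding numerators and denominators. This is wrong. The correct method requires a common denominator: 5/5 + 2/5 = (5×5 + 2×5)/(5×5) = 35/25 = 7/5. The method used gives 7/10, which is different.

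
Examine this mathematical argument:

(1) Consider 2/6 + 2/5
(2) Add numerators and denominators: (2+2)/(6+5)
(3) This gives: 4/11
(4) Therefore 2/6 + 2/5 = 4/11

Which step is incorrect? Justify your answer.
Step 2: Add numerators and denominators: (2+2)/(6+5)

Step 2 incorrectly adds fractions by separately adding numerators and denominators. This is wrong. The correct method requires a common denominator: 2/6 + 2/5 = (2×5 + 2×6)/(6×5) = 22/30 = 11/15. The method used gives 4/11, which is different.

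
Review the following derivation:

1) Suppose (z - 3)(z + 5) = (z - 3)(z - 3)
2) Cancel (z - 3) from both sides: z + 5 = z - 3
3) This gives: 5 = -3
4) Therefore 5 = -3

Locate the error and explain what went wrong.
Step 2: Cancel (z - 3) from both sides: z + 5 = z - 3

Step 2 cancels (z - 3) from both sides. This is only valid if (z - 3) ≠ 0, i.e., z ≠ 3. When z = 3, both sides equal zero regardless of the other factors. The correct approach requires considering z = 3 as a separate case.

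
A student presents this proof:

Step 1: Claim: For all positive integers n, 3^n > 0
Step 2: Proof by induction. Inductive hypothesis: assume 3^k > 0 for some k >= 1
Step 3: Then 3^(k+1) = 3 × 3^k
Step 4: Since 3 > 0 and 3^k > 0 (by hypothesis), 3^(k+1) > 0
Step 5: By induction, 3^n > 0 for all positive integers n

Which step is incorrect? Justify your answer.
Step 5: By induction, 3^n > 0 for all positive integers n

Step 5 concludes the proof by induction, but no base case was ever established. A valid induction proof requires: (1) a base case proving 3^1 > 0, and (2) an inductive step showing IF 3^k > 0 THEN 3^(k+1) > 0. Steps 2-4 correctly establish the inductive step, but without the base case the conclusion in step 5 does not follow.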